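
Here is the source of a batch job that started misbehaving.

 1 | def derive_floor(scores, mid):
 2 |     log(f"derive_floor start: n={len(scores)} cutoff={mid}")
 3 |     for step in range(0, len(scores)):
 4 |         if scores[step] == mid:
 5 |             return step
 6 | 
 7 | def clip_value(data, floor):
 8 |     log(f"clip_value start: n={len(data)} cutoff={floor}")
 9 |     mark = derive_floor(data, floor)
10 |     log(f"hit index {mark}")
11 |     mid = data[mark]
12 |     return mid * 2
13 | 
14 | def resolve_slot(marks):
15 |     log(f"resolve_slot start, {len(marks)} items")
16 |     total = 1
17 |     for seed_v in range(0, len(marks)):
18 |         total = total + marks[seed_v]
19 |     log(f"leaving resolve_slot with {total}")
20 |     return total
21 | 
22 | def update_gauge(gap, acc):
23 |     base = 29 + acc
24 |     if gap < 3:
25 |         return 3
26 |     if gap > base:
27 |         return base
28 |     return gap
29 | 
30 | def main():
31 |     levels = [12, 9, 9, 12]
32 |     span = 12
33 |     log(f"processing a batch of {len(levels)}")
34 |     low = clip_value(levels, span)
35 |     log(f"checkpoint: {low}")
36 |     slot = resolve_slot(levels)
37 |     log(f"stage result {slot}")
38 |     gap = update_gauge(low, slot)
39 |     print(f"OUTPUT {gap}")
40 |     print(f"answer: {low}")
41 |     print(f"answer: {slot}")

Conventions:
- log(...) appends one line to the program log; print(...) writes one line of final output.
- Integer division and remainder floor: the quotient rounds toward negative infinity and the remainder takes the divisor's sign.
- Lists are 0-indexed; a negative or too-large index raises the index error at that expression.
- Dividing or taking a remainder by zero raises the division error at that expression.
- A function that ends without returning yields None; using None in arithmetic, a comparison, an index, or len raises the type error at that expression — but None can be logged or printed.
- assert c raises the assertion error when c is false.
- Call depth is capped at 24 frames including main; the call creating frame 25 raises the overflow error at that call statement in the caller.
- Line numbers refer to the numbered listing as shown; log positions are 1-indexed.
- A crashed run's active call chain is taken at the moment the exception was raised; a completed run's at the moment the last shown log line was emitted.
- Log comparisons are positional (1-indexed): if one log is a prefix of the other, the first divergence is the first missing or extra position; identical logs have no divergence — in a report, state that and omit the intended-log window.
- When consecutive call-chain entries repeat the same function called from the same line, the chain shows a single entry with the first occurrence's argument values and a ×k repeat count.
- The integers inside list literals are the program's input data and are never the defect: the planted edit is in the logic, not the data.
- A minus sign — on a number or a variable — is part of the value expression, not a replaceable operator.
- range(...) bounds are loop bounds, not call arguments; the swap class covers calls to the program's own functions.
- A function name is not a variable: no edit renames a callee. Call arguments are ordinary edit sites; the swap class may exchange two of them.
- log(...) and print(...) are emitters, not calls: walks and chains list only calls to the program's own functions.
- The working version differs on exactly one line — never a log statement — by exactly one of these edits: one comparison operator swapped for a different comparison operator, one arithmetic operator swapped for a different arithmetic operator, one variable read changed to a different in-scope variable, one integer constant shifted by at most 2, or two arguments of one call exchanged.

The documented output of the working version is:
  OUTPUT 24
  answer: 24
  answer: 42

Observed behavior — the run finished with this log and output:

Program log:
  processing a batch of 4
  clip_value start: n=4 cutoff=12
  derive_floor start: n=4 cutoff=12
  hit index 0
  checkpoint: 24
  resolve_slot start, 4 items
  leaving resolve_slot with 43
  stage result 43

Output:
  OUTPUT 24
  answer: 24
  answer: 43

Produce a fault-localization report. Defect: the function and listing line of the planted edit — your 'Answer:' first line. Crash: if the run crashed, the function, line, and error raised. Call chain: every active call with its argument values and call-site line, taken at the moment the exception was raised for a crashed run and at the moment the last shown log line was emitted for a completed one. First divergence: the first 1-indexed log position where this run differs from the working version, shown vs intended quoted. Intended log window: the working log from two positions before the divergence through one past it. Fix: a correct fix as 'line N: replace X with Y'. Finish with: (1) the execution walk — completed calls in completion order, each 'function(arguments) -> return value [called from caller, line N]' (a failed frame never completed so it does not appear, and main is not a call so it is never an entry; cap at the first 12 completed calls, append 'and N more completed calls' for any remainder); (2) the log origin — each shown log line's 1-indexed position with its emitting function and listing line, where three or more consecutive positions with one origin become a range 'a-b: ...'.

Answer: the defect is in resolve_slot at line 16.
Key fact: The earliest visible damage is log position 7 — 'leaving resolve_slot with 43' rather than the intended 'leaving resolve_slot with 42'.
Call chain: main.
First divergence: position 7; shown 'leaving resolve_slot with 43' vs intended 'leaving resolve_slot with 42'.
Intended log window:
  5: checkpoint: 24
  6: resolve_slot start, 4 items
  7: leaving resolve_slot with 42
  8: stage result 42
Execution walk:
  derive_floor([12, 9, 9, 12], 12) -> 0  [called from clip_value, line 9]
  clip_value([12, 9, 9, 12], 12) -> 24  [called from main, line 34]
  resolve_slot([12, 9, 9, 12]) -> 43  [called from main, line 36]
  update_gauge(24, 43) -> 24  [called from main, line 38]
Origin of each log line:
  1: emitted by main (line 33)
  2: emitted by clip_value (line 8)
  3: emitted by derive_floor (line 2)
  4: emitted by clip_value (line 10)
  5: emitted by main (line 35)
  6: emitted by resolve_slot (line 15)
  7: emitted by resolve_slot (line 19)
  8: emitted by main (line 37)
A correct fix: line 16: replace `1` with `0`.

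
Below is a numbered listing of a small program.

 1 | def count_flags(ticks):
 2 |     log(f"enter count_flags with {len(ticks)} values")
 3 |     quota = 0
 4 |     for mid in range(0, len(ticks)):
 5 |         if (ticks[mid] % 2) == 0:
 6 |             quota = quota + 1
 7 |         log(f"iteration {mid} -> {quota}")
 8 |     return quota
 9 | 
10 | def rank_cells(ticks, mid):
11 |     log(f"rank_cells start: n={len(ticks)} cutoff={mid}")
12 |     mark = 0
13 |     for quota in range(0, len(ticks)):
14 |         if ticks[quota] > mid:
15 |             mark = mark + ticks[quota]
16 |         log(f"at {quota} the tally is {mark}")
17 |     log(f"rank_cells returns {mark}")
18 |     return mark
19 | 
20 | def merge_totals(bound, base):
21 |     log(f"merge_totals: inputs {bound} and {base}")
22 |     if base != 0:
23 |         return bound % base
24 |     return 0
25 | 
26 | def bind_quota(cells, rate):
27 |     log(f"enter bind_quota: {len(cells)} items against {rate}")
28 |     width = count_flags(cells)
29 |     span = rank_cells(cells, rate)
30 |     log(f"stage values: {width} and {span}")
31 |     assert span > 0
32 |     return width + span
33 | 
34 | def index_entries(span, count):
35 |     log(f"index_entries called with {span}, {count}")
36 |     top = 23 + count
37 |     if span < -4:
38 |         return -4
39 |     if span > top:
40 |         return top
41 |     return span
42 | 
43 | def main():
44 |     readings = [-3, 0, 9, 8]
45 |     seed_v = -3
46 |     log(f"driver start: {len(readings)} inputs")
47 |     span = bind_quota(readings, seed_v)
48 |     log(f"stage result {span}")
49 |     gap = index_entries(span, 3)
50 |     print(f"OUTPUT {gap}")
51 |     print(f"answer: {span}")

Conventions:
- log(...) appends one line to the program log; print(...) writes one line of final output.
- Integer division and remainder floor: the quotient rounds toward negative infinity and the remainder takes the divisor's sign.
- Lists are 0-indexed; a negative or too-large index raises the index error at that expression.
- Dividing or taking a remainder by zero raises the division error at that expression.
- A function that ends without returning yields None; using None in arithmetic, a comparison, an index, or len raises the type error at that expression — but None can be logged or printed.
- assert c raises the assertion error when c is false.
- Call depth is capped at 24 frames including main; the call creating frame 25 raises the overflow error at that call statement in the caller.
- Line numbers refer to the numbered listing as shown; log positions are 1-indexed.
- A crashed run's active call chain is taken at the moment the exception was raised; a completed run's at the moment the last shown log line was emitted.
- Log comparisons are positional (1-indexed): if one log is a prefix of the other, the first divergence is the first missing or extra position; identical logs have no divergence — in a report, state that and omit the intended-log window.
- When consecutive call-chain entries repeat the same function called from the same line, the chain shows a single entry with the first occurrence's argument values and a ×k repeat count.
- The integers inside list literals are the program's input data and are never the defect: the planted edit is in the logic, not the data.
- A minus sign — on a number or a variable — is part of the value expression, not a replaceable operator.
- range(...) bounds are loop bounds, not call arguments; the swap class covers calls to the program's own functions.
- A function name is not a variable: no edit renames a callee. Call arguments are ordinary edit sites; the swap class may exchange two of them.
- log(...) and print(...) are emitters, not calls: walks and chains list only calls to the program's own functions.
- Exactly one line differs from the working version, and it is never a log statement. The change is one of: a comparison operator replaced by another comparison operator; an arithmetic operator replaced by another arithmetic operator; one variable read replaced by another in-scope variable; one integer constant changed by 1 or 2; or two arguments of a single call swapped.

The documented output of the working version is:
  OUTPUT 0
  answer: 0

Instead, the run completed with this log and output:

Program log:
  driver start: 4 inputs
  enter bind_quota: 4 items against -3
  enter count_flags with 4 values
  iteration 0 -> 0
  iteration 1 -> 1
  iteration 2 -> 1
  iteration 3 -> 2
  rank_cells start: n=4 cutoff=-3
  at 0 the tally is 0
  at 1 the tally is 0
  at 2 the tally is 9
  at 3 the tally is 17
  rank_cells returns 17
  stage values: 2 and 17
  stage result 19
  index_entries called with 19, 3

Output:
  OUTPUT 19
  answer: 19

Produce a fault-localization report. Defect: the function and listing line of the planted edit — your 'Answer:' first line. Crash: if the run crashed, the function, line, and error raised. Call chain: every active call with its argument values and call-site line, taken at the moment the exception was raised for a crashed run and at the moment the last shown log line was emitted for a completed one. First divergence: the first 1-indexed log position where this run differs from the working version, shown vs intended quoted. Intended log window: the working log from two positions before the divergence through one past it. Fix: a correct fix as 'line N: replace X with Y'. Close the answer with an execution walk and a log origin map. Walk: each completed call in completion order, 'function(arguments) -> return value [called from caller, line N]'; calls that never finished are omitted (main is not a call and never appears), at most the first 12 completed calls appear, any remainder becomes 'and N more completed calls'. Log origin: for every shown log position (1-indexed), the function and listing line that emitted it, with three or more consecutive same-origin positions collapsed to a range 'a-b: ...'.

Answer: the defect is in bind_quota at line 32.
Key observation: The log first diverges at position 15: the faulty run prints 'stage result 19' where the working version prints 'stage result 0'.
Call chain: main -> index_entries(19, 3) (called at line 49).
First divergence: position 15 — shown 'stage result 19', intended 'stage result 0'.
Intended log window:
  13: rank_cells returns 17
  14: stage values: 2 and 17
  15: stage result 0
  16: index_entries called with 0, 3
Execution walk:
  count_flags([-3, 0, 9, 8]) -> 2  [called from bind_quota, line 28]
  rank_cells([-3, 0, 9, 8], -3) -> 17  [called from bind_quota, line 29]
  bind_quota([-3, 0, 9, 8], -3) -> 19  [called from main, line 47]
  index_entries(19, 3) -> 19  [called from main, line 49]
Log line origins:
  1 — main, line 46
  2 — bind_quota, line 27
  3 — count_flags, line 2
  4-7 — count_flags, line 7
  8 — rank_cells, line 11
  9-12 — rank_cells, line 16
  13 — rank_cells, line 17
  14 — bind_quota, line 30
  15 — main, line 48
  16 — index_entries, line 35
A correct fix: line 32: replace `+` with `//`.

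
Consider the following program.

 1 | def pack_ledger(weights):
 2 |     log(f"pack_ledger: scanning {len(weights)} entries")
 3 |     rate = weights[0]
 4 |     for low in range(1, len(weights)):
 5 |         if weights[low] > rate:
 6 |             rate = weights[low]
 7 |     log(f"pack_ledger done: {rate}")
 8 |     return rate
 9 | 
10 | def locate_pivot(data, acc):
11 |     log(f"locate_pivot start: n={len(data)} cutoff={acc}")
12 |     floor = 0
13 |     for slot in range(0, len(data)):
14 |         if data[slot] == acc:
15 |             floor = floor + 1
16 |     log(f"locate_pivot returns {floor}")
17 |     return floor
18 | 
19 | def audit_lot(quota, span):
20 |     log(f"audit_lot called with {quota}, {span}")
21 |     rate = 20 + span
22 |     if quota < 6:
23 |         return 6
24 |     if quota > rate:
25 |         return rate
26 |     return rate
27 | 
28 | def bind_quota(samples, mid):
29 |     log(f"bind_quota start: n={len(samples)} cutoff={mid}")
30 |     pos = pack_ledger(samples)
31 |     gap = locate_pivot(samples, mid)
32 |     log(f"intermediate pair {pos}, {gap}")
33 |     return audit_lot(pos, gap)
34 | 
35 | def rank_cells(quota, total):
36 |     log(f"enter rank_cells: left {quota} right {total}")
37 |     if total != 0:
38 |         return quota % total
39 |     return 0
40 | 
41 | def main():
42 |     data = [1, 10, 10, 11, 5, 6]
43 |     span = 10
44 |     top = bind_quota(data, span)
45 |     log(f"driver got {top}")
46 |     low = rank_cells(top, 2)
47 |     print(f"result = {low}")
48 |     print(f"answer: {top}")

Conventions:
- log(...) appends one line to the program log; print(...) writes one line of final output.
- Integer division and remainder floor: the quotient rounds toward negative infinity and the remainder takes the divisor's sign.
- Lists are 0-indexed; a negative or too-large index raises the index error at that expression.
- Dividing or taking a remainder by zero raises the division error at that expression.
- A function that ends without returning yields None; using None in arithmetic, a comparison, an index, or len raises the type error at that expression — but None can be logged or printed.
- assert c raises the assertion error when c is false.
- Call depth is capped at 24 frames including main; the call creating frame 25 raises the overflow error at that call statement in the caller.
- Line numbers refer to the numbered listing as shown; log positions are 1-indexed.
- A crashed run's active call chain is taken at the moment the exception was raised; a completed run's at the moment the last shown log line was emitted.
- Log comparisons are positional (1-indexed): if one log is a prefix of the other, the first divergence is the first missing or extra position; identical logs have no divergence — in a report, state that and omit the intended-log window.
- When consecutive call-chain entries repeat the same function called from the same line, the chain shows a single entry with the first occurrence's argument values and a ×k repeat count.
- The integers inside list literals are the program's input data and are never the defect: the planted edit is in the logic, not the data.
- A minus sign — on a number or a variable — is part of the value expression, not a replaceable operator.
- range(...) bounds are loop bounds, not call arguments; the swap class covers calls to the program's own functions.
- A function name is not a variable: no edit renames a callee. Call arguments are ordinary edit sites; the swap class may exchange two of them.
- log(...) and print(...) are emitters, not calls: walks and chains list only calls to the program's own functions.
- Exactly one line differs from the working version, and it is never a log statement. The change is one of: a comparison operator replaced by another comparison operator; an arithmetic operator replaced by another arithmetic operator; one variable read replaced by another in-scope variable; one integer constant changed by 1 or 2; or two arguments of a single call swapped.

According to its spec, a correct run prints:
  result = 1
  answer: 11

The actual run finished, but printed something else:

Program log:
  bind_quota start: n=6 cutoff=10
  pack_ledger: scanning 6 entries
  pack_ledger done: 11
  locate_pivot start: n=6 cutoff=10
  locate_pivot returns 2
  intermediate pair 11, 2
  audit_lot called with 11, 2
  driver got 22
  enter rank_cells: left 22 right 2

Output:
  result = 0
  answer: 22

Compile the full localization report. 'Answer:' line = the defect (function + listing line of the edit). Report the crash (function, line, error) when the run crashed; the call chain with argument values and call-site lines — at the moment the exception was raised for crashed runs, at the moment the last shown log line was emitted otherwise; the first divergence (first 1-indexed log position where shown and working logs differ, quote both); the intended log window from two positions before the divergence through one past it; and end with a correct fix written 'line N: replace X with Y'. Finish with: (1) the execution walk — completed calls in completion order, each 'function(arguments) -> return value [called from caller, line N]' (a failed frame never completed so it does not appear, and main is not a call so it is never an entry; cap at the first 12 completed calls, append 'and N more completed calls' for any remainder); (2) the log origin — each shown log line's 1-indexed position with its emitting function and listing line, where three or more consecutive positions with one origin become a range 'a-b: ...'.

Answer: the defect is in audit_lot at line 26.
Key fact: The earliest visible damage is log position 8 — 'driver got 22' rather than the intended 'driver got 11'.
Call chain: main -> rank_cells(22, 2) (called at line 46).
First divergence: position 8 — the shown line 'driver got 22' should read 'driver got 11'.
Intended log window:
  6: intermediate pair 11, 2
  7: audit_lot called with 11, 2
  8: driver got 11
  9: enter rank_cells: left 11 right 2
Execution walk:
  pack_ledger([1, 10, 10, 11, 5, 6]) -> 11  [called from bind_quota, line 30]
  locate_pivot([1, 10, 10, 11, 5, 6], 10) -> 2  [called from bind_quota, line 31]
  audit_lot(11, 2) -> 22  [called from bind_quota, line 33]
  bind_quota([1, 10, 10, 11, 5, 6], 10) -> 22  [called from main, line 44]
  rank_cells(22, 2) -> 0  [called from main, line 46]
Origin of each log line:
  1: from bind_quota, line 29
  2: from pack_ledger, line 2
  3: from pack_ledger, line 7
  4: from locate_pivot, line 11
  5: from locate_pivot, line 16
  6: from bind_quota, line 32
  7: from audit_lot, line 20
  8: from main, line 45
  9: from rank_cells, line 36
A correct fix: line 26: replace `rate` with `quota`.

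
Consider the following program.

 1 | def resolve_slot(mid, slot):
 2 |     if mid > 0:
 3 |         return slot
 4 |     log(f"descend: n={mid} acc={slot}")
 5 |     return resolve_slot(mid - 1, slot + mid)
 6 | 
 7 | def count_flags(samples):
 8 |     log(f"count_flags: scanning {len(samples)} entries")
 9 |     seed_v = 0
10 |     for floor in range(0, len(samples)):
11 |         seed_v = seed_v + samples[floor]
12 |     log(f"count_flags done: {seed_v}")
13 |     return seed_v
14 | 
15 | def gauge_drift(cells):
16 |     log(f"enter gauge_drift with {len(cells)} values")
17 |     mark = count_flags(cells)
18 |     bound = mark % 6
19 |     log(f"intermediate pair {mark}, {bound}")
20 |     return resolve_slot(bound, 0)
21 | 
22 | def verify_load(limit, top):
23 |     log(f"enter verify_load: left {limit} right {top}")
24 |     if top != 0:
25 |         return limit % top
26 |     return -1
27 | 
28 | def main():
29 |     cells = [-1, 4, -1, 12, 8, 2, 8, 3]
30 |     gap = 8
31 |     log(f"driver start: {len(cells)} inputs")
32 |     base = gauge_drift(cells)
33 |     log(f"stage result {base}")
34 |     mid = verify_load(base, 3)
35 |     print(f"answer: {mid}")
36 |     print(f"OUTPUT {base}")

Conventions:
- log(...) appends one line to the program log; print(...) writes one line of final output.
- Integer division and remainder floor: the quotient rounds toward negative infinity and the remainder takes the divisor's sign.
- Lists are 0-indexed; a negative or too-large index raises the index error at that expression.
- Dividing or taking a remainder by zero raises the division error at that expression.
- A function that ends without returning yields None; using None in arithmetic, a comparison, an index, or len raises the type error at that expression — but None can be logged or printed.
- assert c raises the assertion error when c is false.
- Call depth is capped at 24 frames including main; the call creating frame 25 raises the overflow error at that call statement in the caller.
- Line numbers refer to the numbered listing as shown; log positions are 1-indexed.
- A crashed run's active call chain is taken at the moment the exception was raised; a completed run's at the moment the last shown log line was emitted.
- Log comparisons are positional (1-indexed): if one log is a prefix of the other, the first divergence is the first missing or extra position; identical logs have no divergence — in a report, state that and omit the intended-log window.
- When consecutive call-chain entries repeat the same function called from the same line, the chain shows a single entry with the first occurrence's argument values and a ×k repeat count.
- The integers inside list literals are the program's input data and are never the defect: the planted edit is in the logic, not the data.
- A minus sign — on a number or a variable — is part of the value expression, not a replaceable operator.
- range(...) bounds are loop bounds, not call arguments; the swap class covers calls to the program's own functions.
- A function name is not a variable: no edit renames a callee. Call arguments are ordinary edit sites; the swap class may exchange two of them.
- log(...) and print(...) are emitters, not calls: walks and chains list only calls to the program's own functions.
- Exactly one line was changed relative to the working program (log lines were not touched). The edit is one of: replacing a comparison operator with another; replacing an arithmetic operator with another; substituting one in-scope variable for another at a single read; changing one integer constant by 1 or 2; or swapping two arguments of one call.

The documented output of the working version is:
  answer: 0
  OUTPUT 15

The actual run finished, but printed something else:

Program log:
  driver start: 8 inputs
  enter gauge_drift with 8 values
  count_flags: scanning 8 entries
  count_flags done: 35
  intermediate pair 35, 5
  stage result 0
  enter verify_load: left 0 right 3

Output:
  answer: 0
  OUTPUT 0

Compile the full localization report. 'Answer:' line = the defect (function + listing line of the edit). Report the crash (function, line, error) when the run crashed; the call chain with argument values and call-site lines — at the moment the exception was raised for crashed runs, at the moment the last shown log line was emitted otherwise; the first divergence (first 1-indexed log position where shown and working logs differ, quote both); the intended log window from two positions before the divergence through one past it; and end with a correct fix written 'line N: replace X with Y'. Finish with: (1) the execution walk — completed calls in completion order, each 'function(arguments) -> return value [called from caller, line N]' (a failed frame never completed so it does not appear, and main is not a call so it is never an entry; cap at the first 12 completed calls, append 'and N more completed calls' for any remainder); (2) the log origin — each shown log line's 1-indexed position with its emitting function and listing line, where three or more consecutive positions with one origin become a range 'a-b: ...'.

Answer: the defect is in resolve_slot at line 2.
The tell: Position 6 is the first bad log line: 'stage result 0' should read 'descend: n=5 acc=0'.
Call chain: main -> verify_load(0, 3) (called at line 34).
First divergence: position 6 — the shown line 'stage result 0' should read 'descend: n=5 acc=0'.
Intended log window:
  4: count_flags done: 35
  5: intermediate pair 35, 5
  6: descend: n=5 acc=0
  7: descend: n=4 acc=5
Execution walk:
  count_flags([-1, 4, -1, 12, 8, 2, 8, 3]) -> 35  [called from gauge_drift, line 17]
  resolve_slot(5, 0) -> 0  [called from gauge_drift, line 20]
  gauge_drift([-1, 4, -1, 12, 8, 2, 8, 3]) -> 0  [called from main, line 32]
  verify_load(0, 3) -> 0  [called from main, line 34]
Log origin:
  1: emitted by main (line 31)
  2: emitted by gauge_drift (line 16)
  3: emitted by count_flags (line 8)
  4: emitted by count_flags (line 12)
  5: emitted by gauge_drift (line 19)
  6: emitted by main (line 33)
  7: emitted by verify_load (line 23)
A correct fix: line 2: replace `>` with `<=`.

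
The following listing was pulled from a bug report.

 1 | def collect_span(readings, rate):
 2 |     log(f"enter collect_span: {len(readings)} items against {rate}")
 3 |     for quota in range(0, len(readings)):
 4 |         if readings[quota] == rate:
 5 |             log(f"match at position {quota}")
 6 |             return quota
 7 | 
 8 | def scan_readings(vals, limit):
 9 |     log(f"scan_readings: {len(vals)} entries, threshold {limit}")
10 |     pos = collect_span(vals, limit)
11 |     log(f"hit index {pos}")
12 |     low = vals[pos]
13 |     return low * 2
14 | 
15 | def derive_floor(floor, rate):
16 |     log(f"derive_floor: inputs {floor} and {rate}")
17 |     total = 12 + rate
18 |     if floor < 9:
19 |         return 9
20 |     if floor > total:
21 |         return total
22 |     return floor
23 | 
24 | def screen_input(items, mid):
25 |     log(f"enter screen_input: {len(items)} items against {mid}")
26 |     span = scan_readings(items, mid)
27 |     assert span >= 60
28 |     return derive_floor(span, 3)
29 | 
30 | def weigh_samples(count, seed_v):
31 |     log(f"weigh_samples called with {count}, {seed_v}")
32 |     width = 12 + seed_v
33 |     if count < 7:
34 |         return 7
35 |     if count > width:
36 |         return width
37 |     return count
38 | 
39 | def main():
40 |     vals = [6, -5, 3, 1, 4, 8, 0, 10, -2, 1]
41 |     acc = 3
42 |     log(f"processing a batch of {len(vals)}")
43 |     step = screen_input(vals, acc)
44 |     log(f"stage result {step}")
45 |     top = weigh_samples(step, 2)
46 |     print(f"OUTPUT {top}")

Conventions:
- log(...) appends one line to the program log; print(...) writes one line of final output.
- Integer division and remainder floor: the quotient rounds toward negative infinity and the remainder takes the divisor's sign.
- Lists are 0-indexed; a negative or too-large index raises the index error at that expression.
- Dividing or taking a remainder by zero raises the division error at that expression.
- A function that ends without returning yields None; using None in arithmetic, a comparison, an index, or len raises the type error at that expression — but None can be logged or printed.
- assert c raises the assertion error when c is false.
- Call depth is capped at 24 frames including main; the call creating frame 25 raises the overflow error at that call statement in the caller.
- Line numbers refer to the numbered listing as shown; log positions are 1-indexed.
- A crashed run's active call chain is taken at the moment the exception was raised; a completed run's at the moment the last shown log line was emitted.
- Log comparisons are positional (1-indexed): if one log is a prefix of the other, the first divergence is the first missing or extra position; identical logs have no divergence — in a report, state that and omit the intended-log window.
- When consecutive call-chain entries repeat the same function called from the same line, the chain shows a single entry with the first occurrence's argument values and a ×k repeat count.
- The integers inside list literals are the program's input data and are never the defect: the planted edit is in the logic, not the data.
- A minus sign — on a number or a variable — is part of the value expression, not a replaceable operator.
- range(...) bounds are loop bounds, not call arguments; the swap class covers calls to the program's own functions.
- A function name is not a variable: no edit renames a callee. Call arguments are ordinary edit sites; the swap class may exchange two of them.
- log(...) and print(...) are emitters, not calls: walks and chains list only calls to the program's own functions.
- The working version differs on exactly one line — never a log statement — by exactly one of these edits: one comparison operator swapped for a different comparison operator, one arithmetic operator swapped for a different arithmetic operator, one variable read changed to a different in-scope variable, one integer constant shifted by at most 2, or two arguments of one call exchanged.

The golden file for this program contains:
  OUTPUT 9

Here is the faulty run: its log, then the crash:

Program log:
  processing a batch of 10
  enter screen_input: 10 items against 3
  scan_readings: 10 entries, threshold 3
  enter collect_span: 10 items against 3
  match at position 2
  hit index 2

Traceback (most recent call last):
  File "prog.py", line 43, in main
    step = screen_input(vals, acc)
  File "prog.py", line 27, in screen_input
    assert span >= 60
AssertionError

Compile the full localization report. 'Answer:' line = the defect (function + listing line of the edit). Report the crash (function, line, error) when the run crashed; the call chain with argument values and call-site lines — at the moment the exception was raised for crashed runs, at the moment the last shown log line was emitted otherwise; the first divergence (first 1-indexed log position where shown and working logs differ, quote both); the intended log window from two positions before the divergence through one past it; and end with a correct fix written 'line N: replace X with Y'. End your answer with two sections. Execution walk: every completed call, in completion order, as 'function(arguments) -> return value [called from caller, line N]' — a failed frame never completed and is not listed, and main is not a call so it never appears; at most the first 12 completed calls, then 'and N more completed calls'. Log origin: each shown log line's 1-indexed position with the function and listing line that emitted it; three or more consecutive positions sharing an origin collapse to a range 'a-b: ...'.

Answer: the defect is in screen_input at line 27.
Key fact: The shown log is a 6-line prefix of the intended one, whose next entry is 'derive_floor: inputs 6 and 3'.
Crash: screen_input, line 27, AssertionError.
Call chain: main -> screen_input([6, -5, 3, 1, 4, 8, 0, 10, -2, 1], 3) (called at line 43).
First divergence: position 7 — after 6 matching lines the faulty run goes silent; intended next line 'derive_floor: inputs 6 and 3'.
Intended log window:
  5: match at position 2
  6: hit index 2
  7: derive_floor: inputs 6 and 3
  8: stage result 9
Execution walk:
  collect_span([6, -5, 3, 1, 4, 8, 0, 10, -2, 1], 3) -> 2  [called from scan_readings, line 10]
  scan_readings([6, -5, 3, 1, 4, 8, 0, 10, -2, 1], 3) -> 6  [called from screen_input, line 26]
Log origins:
  1 — main, line 42
  2 — screen_input, line 25
  3 — scan_readings, line 9
  4 — collect_span, line 2
  5 — collect_span, line 5
  6 — scan_readings, line 11
A correct fix: line 27: replace `>=` with `<=`.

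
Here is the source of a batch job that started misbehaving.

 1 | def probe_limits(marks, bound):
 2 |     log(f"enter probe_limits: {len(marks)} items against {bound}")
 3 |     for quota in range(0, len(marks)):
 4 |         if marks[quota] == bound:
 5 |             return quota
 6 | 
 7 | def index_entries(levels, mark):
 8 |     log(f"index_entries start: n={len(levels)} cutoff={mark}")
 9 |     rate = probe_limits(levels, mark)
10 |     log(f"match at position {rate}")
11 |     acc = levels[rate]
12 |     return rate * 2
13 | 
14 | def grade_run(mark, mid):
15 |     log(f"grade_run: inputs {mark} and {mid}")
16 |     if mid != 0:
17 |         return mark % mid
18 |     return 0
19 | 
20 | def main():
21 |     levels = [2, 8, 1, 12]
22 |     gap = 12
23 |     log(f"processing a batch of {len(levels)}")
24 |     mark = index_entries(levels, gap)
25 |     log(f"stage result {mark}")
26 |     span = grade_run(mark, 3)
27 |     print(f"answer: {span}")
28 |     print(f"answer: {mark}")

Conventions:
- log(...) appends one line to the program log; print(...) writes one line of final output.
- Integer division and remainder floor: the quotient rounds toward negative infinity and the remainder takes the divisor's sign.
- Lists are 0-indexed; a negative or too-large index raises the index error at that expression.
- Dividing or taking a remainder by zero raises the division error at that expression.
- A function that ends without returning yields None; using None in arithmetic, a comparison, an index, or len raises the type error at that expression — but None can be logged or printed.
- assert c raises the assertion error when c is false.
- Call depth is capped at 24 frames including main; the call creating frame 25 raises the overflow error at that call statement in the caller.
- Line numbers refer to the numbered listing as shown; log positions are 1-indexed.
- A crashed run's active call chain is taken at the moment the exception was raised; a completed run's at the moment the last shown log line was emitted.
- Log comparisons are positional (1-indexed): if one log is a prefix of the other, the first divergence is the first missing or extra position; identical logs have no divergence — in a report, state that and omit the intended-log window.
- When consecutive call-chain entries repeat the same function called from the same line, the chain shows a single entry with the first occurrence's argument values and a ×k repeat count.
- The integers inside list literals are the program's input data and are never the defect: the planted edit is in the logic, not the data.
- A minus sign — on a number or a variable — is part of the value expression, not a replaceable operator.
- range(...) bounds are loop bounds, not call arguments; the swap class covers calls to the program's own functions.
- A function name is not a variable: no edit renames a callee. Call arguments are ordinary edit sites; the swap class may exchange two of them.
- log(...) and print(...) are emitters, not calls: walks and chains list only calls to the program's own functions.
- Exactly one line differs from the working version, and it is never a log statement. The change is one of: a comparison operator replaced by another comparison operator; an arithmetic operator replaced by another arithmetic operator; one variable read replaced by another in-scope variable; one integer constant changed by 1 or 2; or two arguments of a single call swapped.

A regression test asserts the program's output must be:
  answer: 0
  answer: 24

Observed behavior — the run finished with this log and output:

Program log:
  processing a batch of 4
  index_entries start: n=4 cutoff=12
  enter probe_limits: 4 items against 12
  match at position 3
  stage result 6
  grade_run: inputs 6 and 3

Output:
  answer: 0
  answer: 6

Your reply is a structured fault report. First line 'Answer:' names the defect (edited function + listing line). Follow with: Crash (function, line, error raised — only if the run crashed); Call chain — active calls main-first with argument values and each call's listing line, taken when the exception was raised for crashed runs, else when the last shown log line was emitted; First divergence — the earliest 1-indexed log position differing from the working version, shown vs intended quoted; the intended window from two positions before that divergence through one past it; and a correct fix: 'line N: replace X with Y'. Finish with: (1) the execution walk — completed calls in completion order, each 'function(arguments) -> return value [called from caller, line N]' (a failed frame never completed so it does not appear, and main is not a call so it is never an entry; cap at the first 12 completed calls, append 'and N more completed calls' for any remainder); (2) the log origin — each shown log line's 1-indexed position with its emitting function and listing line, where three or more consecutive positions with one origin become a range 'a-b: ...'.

Answer: the defect is in index_entries at line 12.
Core observation: The earliest visible damage is log position 5 — 'stage result 6' rather than the intended 'stage result 24'.
Call chain: main -> grade_run(6, 3) (called at line 26).
First divergence: position 5 — shown 'stage result 6', intended 'stage result 24'.
Intended log window:
  3: enter probe_limits: 4 items against 12
  4: match at position 3
  5: stage result 24
  6: grade_run: inputs 24 and 3
Execution walk:
  probe_limits([2, 8, 1, 12], 12) -> 3  [called from index_entries, line 9]
  index_entries([2, 8, 1, 12], 12) -> 6  [called from main, line 24]
  grade_run(6, 3) -> 0  [called from main, line 26]
Log origin:
  1: logged in main at line 23
  2: logged in index_entries at line 8
  3: logged in probe_limits at line 2
  4: logged in index_entries at line 10
  5: logged in main at line 25
  6: logged in grade_run at line 15
A correct fix: line 12: replace `rate` with `acc`.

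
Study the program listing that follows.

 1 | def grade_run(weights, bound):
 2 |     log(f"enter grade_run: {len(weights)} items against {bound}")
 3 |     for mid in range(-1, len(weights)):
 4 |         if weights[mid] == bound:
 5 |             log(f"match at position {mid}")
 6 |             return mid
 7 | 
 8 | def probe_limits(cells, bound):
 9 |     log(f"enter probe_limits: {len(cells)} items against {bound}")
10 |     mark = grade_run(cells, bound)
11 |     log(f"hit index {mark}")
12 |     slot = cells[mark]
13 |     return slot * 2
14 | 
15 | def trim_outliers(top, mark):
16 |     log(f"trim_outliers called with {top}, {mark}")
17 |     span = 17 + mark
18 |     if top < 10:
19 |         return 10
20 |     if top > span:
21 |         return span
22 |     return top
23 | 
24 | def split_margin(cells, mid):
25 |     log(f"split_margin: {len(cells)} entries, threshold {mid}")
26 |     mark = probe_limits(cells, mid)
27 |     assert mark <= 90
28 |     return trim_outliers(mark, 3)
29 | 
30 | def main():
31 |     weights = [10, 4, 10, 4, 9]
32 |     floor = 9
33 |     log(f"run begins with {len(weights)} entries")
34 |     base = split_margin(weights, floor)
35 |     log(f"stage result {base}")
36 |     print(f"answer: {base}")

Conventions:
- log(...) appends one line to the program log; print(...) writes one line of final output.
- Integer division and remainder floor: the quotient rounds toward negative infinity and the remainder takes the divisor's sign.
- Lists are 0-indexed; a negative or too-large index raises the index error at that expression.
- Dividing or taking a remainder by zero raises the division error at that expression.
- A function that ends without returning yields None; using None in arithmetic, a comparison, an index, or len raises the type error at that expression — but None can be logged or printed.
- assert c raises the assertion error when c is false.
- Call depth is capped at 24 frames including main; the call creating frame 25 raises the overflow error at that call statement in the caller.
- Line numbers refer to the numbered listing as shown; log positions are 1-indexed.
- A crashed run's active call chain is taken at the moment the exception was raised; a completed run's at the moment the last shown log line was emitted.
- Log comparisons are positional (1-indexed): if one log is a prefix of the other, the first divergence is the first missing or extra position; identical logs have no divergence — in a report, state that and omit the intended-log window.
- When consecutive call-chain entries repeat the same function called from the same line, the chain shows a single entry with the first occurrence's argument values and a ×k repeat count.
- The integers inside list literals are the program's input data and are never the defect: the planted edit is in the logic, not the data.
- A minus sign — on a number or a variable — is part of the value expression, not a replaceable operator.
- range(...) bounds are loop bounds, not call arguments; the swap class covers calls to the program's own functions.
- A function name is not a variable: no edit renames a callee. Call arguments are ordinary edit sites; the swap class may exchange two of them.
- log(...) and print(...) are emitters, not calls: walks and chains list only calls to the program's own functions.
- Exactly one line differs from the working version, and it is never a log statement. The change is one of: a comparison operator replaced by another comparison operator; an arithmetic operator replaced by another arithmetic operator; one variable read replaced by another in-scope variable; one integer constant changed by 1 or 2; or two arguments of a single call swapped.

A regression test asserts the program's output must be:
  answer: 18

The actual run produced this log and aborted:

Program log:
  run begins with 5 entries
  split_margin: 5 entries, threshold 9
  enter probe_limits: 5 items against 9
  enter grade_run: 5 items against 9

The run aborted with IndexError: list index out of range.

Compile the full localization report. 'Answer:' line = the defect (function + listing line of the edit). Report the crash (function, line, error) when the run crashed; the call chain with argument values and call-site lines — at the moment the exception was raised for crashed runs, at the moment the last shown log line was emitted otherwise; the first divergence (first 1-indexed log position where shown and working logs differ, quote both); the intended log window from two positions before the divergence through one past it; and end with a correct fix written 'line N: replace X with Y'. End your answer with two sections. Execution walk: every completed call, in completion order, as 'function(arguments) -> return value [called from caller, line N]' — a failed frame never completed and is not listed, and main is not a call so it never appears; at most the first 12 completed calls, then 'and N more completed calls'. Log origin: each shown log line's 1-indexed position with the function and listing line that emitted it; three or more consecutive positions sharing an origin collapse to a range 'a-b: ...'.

Answer: the defect is in grade_run at line 3.
Key observation: The faulty run's log stops after 4 lines; the working version's next line would be 'match at position 4'.
Crash: grade_run, line 4, IndexError.
Call chain: main -> split_margin([10, 4, 10, 4, 9], 9) (called at line 34) -> probe_limits([10, 4, 10, 4, 9], 9) (called at line 26) -> grade_run([10, 4, 10, 4, 9], 9) (called at line 10).
First divergence: position 5 — after 4 matching lines the faulty run goes silent; intended next line 'match at position 4'.
Intended log window:
  3: enter probe_limits: 5 items against 9
  4: enter grade_run: 5 items against 9
  5: match at position 4
  6: hit index 4
Execution walk:
  (no call completed)
Log origins:
  1 — main, line 33
  2 — split_margin, line 25
  3 — probe_limits, line 9
  4 — grade_run, line 2
A correct fix: line 3: replace `-1` with `0`.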